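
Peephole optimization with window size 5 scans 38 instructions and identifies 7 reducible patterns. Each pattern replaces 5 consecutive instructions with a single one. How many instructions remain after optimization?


Each match removes 4 instructions.
Total removed = 7 * 4 = 28
Remaining = 38 - 28 = 10

10


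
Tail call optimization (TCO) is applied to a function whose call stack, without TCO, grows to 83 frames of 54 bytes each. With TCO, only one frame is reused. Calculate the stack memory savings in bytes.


Without TCO: 83 * 54 = 4482 bytes
With TCO: reuse 1 frame = 54 bytes
Savings = 4482 - 54 = 4428

4428


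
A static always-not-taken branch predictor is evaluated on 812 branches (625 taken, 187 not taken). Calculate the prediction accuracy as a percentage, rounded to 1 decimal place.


Predictor: always-not-taken
Correct predictions = 187
Accuracy = 187 / 812 * 100 = 23.0%

23.0


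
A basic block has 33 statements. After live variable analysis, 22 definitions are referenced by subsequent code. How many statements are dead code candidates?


Dead code = total statements - live definitions
= 33 - 22 = 11

11


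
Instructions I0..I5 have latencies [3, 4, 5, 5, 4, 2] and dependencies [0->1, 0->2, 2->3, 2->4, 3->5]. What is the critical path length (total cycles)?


Compute longest path through dependency graph: dist(Ik) = max over predecessors of dist + latency(Ik).
dist(I0) = latency 3 = 3
dist(I1) = dist(I0) + 4 = 3 + 4 = 7
dist(I2) = dist(I0) + 5 = 3 + 5 = 8
dist(I3) = dist(I2) + 5 = 8 + 5 = 13
dist(I4) = dist(I2) + 4 = 8 + 4 = 12
dist(I5) = dist(I3) + 2 = 13 + 2 = 15
Critical path = max dist = 15

15


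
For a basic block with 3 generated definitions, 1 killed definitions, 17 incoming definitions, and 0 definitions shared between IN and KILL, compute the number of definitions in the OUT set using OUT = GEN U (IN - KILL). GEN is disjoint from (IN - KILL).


IN - KILL: 17 - 0 = 17 surviving definitions
OUT = GEN + surviving = 3 + 17 = 20

20


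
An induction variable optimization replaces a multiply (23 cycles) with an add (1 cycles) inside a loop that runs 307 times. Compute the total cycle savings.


Per-iteration saving = 23 - 1 = 22
Total saved = 307 * 22 = 6754

6754


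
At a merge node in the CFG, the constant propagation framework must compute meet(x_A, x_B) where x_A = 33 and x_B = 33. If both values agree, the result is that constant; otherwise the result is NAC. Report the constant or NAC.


Meet operation: if both paths give the same constant, result is that constant; if they differ, result is NAC (not-a-constant).
Path A: 33, Path B: 33 -> equal
Result: constant -> 33

33


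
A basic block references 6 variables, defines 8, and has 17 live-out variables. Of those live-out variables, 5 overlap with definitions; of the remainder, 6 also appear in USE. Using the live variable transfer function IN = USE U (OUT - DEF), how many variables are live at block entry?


OUT - DEF: 17 - 5 = 12
|IN| = |USE| + |OUT - DEF| - |USE ∩ (OUT - DEF)| = 6 + 12 - 6 = 12

12


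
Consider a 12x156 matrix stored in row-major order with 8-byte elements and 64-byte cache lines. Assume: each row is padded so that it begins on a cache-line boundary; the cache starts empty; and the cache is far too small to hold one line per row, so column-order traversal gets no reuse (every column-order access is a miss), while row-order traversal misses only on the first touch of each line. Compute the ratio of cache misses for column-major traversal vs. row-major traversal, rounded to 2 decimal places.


Each row occupies 156 * 8 = 1248 bytes and starts on a line boundary, so it spans ceil(1248 / 64) = 20 cache lines.
Row-major traversal misses (one per line touched): 12 * ceil(156 * 8 / 64) = 240
Column-major traversal misses (no reuse, every access misses): 12 * 156 = 1872
Ratio = 1872 / 240 = 7.8

7.8


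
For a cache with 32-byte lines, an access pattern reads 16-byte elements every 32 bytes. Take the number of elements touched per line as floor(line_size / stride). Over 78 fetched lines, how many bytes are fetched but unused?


Elements per line = floor(32 / 32) = 1
Bytes used per line = 1 * 16 = 16
Wasted per line = 32 - 16 = 16
Total wasted = 16 * 78 = 1248

1248


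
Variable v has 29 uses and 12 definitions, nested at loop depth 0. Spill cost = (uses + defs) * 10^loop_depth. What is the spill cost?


uses + defs = 29 + 12 = 41
10^0 = 1
Spill cost = 41 * 1 = 41

41


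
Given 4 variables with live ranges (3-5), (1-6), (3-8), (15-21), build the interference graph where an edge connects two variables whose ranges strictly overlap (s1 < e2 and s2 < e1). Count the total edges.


Check all pairs for overlapping intervals.
Two intervals (s1,e1) and (s2,e2) overlap if s1 < e2 and s2 < e1.
v0 (3-5) vs v1..v3: overlaps v1, v2 -> 2
v1 (1-6) vs v2..v3: overlaps v2 -> 1
v2 (3-8) vs v3: overlaps none -> 0
Total overlapping pairs = 2 + 1 + 0 = 3

3


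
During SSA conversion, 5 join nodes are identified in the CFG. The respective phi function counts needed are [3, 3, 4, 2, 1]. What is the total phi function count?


Total phi functions = sum of phi functions at each join node
= 3 + 3 + 4 + 2 + 1 = 13

13


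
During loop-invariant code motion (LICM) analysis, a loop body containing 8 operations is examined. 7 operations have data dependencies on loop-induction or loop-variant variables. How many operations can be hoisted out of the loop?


Invariant candidates = total - loop-dependent
= 8 - 7 = 1

1


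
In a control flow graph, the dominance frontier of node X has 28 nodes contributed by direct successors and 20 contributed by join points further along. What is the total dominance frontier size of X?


DF(X) = direct successor contributions + join point contributions
= 28 + 20 = 48

48


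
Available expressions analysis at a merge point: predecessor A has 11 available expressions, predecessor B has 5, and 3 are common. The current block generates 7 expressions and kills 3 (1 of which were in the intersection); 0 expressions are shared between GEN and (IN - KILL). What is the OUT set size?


IN = intersection of predecessors = 3
IN - KILL = 3 - 1 = 2
|OUT| = |GEN| + |IN - KILL| - |GEN ∩ (IN - KILL)| = 7 + 2 - 0 = 9

9


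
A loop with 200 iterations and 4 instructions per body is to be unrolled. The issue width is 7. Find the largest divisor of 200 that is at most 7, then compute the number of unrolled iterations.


Largest divisor of 200 <= 7 is 5
New iterations = 200 / 5 = 40

40


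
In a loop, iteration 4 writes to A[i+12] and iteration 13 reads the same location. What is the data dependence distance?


Distance = read iteration - write iteration
= 13 - 4 = 9

9


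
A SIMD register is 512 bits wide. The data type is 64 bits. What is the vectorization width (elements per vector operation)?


Width = SIMD bits / data type bits
= 512 / 64 = 8

8


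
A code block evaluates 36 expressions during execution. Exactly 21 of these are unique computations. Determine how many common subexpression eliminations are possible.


CSE count = total expressions - unique expressions
= 36 - 21 = 15

15


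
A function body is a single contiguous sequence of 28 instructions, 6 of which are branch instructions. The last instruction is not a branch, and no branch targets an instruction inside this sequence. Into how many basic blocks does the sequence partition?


With no in-sequence branch targets, the leaders are the first instruction plus the instruction after each branch.
Number of basic blocks = branches + 1
= 6 + 1 = 7

7


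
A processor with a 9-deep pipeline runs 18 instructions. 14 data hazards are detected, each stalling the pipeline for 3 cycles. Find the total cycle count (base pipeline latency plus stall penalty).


Base cycles = 9 + 18 - 1 = 26
Total stalls = 14 * 3 = 42
Total = 26 + 42 = 68

68


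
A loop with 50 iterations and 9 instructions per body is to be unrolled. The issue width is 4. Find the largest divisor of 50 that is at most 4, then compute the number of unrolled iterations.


Largest divisor of 50 <= 4 is 2
New iterations = 50 / 2 = 25

25


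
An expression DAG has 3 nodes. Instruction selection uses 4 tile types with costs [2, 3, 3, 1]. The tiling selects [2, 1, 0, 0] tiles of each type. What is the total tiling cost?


Total cost = sum(count_i * cost_i)
= 2*2 + 1*3 + 0*3 + 0*1
= 7

7


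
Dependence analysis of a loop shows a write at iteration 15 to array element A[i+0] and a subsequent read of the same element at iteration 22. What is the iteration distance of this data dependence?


Distance = read iteration - write iteration
= 22 - 15 = 7

7


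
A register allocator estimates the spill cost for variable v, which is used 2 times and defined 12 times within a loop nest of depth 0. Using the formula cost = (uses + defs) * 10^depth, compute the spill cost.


uses + defs = 2 + 12 = 14
10^0 = 1
Spill cost = 14 * 1 = 14

14


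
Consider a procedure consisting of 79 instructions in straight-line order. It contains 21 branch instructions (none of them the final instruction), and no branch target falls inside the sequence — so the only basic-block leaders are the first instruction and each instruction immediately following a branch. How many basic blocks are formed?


With no in-sequence branch targets, the leaders are the first instruction plus the instruction after each branch.
Number of basic blocks = branches + 1
= 21 + 1 = 22

22


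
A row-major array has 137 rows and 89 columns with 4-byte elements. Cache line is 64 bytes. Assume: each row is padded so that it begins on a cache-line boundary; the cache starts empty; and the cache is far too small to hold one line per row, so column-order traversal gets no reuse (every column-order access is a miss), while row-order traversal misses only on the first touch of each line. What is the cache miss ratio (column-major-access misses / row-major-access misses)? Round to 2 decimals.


Each row occupies 89 * 4 = 356 bytes and starts on a line boundary, so it spans ceil(356 / 64) = 6 cache lines.
Row-major traversal misses (one per line touched): 137 * ceil(89 * 4 / 64) = 822
Column-major traversal misses (no reuse, every access misses): 137 * 89 = 12193
Ratio = 12193 / 822 = 14.83

14.83


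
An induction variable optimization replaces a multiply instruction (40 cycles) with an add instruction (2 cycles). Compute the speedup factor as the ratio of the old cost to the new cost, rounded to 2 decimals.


Ratio = mult_cost / add_cost = 40 / 2 = 20.0

20.0


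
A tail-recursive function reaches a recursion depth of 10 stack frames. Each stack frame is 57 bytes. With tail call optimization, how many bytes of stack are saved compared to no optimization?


Without TCO: 10 * 57 = 570 bytes
With TCO: reuse 1 frame = 57 bytes
Savings = 570 - 57 = 513

513


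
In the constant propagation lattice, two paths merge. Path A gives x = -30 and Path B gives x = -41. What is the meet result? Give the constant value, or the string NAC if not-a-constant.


Meet operation: if both paths give the same constant, result is that constant; if they differ, result is NAC (not-a-constant).
Path A: -30, Path B: -41 -> differ
Result: not-a-constant -> NAC

NAC


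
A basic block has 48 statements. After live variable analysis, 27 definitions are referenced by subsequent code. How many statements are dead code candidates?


Dead code = total statements - live definitions
= 48 - 27 = 21

21


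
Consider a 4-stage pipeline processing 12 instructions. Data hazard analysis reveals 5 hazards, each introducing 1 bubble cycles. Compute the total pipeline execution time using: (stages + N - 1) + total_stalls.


Base cycles = 4 + 12 - 1 = 15
Total stalls = 5 * 1 = 5
Total = 15 + 5 = 20

20


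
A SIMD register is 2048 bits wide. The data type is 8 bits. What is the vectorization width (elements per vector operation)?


Width = SIMD bits / data type bits
= 2048 / 8 = 256

256


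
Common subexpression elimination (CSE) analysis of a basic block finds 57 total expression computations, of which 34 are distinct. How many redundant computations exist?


CSE count = total expressions - unique expressions
= 57 - 34 = 23

23


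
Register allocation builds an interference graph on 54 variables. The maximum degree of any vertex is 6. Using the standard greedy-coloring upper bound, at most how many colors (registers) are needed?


Greedy coloring never needs more than (max_degree + 1) colors: when coloring a vertex, at most max_degree neighbors are already colored.
Upper bound = 6 + 1 = 7

7


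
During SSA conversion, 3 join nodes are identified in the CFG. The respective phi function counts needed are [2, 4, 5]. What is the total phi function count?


Total phi functions = sum of phi functions at each join node
= 2 + 4 + 5 = 11

11


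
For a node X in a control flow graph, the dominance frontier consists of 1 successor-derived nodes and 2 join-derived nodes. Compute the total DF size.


DF(X) = direct successor contributions + join point contributions
= 1 + 2 = 3

3


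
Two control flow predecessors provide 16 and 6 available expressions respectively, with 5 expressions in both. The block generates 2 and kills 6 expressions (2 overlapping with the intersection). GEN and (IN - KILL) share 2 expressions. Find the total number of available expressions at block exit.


IN = intersection of predecessors = 5
IN - KILL = 5 - 2 = 3
|OUT| = |GEN| + |IN - KILL| - |GEN ∩ (IN - KILL)| = 2 + 3 - 2 = 3

3


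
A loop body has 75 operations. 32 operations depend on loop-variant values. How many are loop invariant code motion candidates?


Invariant candidates = total - loop-dependent
= 75 - 32 = 43

43


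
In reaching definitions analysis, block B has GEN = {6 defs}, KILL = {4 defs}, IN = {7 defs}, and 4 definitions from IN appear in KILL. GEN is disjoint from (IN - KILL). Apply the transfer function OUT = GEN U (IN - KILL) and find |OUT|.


IN - KILL: 7 - 4 = 3 surviving definitions
OUT = GEN + surviving = 6 + 3 = 9

9


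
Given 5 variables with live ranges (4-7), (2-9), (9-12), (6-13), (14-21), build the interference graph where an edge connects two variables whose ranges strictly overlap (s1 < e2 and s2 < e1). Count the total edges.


Check all pairs for overlapping intervals.
Two intervals (s1,e1) and (s2,e2) overlap if s1 < e2 and s2 < e1.
v0 (4-7) vs v1..v4: overlaps v1, v3 -> 2
v1 (2-9) vs v2..v4: overlaps v3 -> 1
v2 (9-12) vs v3..v4: overlaps v3 -> 1
v3 (6-13) vs v4: overlaps none -> 0
Total overlapping pairs = 2 + 1 + 1 + 0 = 4

4


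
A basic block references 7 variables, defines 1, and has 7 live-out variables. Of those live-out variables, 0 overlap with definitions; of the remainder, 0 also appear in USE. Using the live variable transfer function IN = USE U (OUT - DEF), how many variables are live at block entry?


OUT - DEF: 7 - 0 = 7
|IN| = |USE| + |OUT - DEF| - |USE ∩ (OUT - DEF)| = 7 + 7 - 0 = 14

14


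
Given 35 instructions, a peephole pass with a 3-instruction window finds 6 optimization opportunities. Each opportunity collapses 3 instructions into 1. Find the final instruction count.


Each match removes 2 instructions.
Total removed = 6 * 2 = 12
Remaining = 35 - 12 = 23

23


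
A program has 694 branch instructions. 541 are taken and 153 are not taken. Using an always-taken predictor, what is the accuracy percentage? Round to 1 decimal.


Predictor: always-taken
Correct predictions = 541
Accuracy = 541 / 694 * 100 = 78.0%

78.0


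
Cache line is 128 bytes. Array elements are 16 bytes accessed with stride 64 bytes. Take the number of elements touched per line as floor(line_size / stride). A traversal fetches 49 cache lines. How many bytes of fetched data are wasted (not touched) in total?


Elements per line = floor(128 / 64) = 2
Bytes used per line = 2 * 16 = 32
Wasted per line = 128 - 32 = 96
Total wasted = 96 * 49 = 4704

4704


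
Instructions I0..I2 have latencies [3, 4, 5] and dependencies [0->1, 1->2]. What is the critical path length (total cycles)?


Compute longest path through dependency graph: dist(Ik) = max over predecessors of dist + latency(Ik).
dist(I0) = latency 3 = 3
dist(I1) = dist(I0) + 4 = 3 + 4 = 7
dist(I2) = dist(I1) + 5 = 7 + 5 = 12
Critical path = max dist = 12

12


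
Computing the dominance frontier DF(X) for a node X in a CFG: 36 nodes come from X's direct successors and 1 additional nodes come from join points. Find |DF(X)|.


DF(X) = direct successor contributions + join point contributions
= 36 + 1 = 37

37


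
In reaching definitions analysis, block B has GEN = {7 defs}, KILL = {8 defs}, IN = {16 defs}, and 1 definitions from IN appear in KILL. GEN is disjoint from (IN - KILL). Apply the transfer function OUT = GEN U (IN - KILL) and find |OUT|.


IN - KILL: 16 - 1 = 15 surviving definitions
OUT = GEN + surviving = 7 + 15 = 22

22


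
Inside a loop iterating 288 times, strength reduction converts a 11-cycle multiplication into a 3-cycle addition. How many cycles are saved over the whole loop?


Per-iteration saving = 11 - 3 = 8
Total saved = 288 * 8 = 2304

2304


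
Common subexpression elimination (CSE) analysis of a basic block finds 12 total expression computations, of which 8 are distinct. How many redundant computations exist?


CSE count = total expressions - unique expressions
= 12 - 8 = 4

4


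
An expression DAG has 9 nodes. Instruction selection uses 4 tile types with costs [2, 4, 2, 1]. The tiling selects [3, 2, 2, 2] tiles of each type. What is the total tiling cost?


Total cost = sum(count_i * cost_i)
= 3*2 + 2*4 + 2*2 + 2*1
= 20

20


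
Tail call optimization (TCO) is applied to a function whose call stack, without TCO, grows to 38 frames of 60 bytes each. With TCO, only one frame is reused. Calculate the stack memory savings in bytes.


Without TCO: 38 * 60 = 2280 bytes
With TCO: reuse 1 frame = 60 bytes
Savings = 2280 - 60 = 2220

2220


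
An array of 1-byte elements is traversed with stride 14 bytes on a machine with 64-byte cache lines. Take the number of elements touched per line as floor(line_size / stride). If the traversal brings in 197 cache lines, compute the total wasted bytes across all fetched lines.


Elements per line = floor(64 / 14) = 4
Bytes used per line = 4 * 1 = 4
Wasted per line = 64 - 4 = 60
Total wasted = 60 * 197 = 11820

11820


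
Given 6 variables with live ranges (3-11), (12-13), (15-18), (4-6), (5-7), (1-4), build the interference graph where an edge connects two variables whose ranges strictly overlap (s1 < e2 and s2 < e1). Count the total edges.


Check all pairs for overlapping intervals.
Two intervals (s1,e1) and (s2,e2) overlap if s1 < e2 and s2 < e1.
v0 (3-11) vs v1..v5: overlaps v3, v4, v5 -> 3
v1 (12-13) vs v2..v5: overlaps none -> 0
v2 (15-18) vs v3..v5: overlaps none -> 0
v3 (4-6) vs v4..v5: overlaps v4 -> 1
v4 (5-7) vs v5: overlaps none -> 0
Total overlapping pairs = 3 + 0 + 0 + 1 + 0 = 4

4


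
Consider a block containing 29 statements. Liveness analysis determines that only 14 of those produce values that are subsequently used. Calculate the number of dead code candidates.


Dead code = total statements - live definitions
= 29 - 14 = 15

15


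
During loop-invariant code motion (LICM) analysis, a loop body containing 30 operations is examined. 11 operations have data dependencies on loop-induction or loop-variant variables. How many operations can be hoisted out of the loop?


Invariant candidates = total - loop-dependent
= 30 - 11 = 19

19


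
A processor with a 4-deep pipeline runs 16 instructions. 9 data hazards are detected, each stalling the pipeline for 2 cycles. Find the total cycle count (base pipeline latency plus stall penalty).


Base cycles = 4 + 16 - 1 = 19
Total stalls = 9 * 2 = 18
Total = 19 + 18 = 37

37


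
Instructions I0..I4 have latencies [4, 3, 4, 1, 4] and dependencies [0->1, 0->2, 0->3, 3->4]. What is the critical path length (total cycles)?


Compute longest path through dependency graph: dist(Ik) = max over predecessors of dist + latency(Ik).
dist(I0) = latency 4 = 4
dist(I1) = dist(I0) + 3 = 4 + 3 = 7
dist(I2) = dist(I0) + 4 = 4 + 4 = 8
dist(I3) = dist(I0) + 1 = 4 + 1 = 5
dist(I4) = dist(I3) + 4 = 5 + 4 = 9
Critical path = max dist = 9

9


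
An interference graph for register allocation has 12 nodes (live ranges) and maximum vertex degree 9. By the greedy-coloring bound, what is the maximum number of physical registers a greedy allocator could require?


Greedy coloring never needs more than (max_degree + 1) colors: when coloring a vertex, at most max_degree neighbors are already colored.
Upper bound = 9 + 1 = 10

10


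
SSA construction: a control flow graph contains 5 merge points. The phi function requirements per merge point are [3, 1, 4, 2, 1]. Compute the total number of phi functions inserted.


Total phi functions = sum of phi functions at each join node
= 3 + 1 + 4 + 2 + 1 = 11

11


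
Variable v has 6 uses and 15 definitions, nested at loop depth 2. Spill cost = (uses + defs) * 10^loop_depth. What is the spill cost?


uses + defs = 6 + 15 = 21
10^2 = 100
Spill cost = 21 * 100 = 2100

2100


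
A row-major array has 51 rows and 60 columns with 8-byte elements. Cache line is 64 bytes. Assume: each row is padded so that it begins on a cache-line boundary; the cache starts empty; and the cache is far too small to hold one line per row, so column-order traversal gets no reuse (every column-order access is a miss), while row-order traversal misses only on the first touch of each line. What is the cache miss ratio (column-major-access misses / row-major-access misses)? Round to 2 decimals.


Each row occupies 60 * 8 = 480 bytes and starts on a line boundary, so it spans ceil(480 / 64) = 8 cache lines.
Row-major traversal misses (one per line touched): 51 * ceil(60 * 8 / 64) = 408
Column-major traversal misses (no reuse, every access misses): 51 * 60 = 3060
Ratio = 3060 / 408 = 7.5

7.5


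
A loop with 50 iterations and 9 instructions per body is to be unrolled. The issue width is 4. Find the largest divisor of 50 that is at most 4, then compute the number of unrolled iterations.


Largest divisor of 50 <= 4 is 2
New iterations = 50 / 2 = 25

25


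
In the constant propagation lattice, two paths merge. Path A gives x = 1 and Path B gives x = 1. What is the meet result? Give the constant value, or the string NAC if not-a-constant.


Meet operation: if both paths give the same constant, result is that constant; if they differ, result is NAC (not-a-constant).
Path A: 1, Path B: 1 -> equal
Result: constant -> 1

1


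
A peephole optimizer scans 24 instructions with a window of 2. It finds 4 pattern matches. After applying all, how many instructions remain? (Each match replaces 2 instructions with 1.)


Each match removes 1 instructions.
Total removed = 4 * 1 = 4
Remaining = 24 - 4 = 20

20


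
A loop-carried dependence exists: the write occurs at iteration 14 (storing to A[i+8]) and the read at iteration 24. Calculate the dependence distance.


Distance = read iteration - write iteration
= 24 - 14 = 10

10


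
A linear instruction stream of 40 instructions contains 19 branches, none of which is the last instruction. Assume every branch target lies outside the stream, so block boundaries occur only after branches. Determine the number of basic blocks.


With no in-sequence branch targets, the leaders are the first instruction plus the instruction after each branch.
Number of basic blocks = branches + 1
= 19 + 1 = 20

20


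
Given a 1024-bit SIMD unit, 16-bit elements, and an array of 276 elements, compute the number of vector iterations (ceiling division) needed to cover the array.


Width = 1024 / 16 = 64 elements per vector op
Iterations = ceil(276 / 64) = 5

5


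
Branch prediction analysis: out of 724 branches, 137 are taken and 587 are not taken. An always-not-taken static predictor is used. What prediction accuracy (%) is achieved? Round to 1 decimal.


Predictor: always-not-taken
Correct predictions = 587
Accuracy = 587 / 724 * 100 = 81.1%

81.1


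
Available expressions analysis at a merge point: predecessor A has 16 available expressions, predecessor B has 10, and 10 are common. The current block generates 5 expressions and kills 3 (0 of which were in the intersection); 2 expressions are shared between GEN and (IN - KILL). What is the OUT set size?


IN = intersection of predecessors = 10
IN - KILL = 10 - 0 = 10
|OUT| = |GEN| + |IN - KILL| - |GEN ∩ (IN - KILL)| = 5 + 10 - 2 = 13

13


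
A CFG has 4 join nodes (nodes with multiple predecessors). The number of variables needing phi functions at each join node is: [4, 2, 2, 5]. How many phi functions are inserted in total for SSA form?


Total phi functions = sum of phi functions at each join node
= 4 + 2 + 2 + 5 = 13

13


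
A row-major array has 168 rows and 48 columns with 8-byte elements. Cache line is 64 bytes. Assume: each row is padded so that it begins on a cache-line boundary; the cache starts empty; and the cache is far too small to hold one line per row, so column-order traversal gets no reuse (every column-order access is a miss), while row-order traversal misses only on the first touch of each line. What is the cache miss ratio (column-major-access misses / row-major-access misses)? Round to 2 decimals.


Each row occupies 48 * 8 = 384 bytes and starts on a line boundary, so it spans ceil(384 / 64) = 6 cache lines.
Row-major traversal misses (one per line touched): 168 * ceil(48 * 8 / 64) = 1008
Column-major traversal misses (no reuse, every access misses): 168 * 48 = 8064
Ratio = 8064 / 1008 = 8.0

8.0


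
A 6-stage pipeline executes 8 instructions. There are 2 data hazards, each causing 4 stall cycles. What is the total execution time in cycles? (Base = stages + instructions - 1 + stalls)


Base cycles = 6 + 8 - 1 = 13
Total stalls = 2 * 4 = 8
Total = 13 + 8 = 21

21


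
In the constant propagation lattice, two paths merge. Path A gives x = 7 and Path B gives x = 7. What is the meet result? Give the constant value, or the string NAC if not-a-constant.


Meet operation: if both paths give the same constant, result is that constant; if they differ, result is NAC (not-a-constant).
Path A: 7, Path B: 7 -> equal
Result: constant -> 7

7


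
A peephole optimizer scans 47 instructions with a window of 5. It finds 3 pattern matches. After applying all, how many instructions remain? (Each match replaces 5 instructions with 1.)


Each match removes 4 instructions.
Total removed = 3 * 4 = 12
Remaining = 47 - 12 = 35

35


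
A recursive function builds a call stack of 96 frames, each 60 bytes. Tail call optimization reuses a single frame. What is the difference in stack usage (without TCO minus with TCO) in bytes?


Without TCO: 96 * 60 = 5760 bytes
With TCO: reuse 1 frame = 60 bytes
Savings = 5760 - 60 = 5700

5700


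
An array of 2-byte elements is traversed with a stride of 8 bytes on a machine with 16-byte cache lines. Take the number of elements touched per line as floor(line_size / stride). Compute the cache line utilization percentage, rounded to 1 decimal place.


Elements per cache line = floor(16 / 8) = 2
Bytes used = 2 * 2 = 4
Utilization = 4 / 16 * 100 = 25.0%

25.0


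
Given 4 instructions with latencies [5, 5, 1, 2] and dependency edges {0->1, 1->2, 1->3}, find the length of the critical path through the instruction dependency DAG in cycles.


Compute longest path through dependency graph: dist(Ik) = max over predecessors of dist + latency(Ik).
dist(I0) = latency 5 = 5
dist(I1) = dist(I0) + 5 = 5 + 5 = 10
dist(I2) = dist(I1) + 1 = 10 + 1 = 11
dist(I3) = dist(I1) + 2 = 10 + 2 = 12
Critical path = max dist = 12

12


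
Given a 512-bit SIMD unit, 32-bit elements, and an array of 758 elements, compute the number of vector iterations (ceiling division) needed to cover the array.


Width = 512 / 32 = 16 elements per vector op
Iterations = ceil(758 / 16) = 48

48


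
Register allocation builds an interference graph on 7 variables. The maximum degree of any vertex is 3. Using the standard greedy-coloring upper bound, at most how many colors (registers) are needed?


Greedy coloring never needs more than (max_degree + 1) colors: when coloring a vertex, at most max_degree neighbors are already colored.
Upper bound = 3 + 1 = 4

4


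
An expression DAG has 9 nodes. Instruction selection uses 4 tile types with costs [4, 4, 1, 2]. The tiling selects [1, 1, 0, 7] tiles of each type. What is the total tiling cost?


Total cost = sum(count_i * cost_i)
= 1*4 + 1*4 + 0*1 + 7*2
= 22

22


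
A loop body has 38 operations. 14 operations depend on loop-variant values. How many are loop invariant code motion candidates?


Invariant candidates = total - loop-dependent
= 38 - 14 = 24

24


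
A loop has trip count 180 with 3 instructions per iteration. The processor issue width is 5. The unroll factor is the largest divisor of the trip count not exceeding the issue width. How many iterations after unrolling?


Largest divisor of 180 <= 5 is 5
New iterations = 180 / 5 = 36

36


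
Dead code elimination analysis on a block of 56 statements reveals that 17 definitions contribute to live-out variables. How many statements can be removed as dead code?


Dead code = total statements - live definitions
= 56 - 17 = 39

39


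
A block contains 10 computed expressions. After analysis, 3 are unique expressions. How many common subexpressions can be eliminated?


CSE count = total expressions - unique expressions
= 10 - 3 = 7

7


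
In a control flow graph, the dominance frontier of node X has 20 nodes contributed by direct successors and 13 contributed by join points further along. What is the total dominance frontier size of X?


DF(X) = direct successor contributions + join point contributions
= 20 + 13 = 33

33


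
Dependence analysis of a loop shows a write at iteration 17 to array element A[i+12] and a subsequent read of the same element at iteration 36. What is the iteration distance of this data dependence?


Distance = read iteration - write iteration
= 36 - 17 = 19

19


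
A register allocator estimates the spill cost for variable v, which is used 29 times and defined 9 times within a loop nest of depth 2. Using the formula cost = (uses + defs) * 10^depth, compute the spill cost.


uses + defs = 29 + 9 = 38
10^2 = 100
Spill cost = 38 * 100 = 3800

3800


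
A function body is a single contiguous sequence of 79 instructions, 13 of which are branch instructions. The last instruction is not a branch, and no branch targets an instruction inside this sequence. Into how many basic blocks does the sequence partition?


With no in-sequence branch targets, the leaders are the first instruction plus the instruction after each branch.
Number of basic blocks = branches + 1
= 13 + 1 = 14

14


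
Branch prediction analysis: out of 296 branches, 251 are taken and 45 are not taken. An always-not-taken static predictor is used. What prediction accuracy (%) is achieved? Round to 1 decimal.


Predictor: always-not-taken
Correct predictions = 45
Accuracy = 45 / 296 * 100 = 15.2%

15.2


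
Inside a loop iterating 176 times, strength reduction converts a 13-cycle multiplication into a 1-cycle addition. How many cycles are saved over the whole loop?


Per-iteration saving = 13 - 1 = 12
Total saved = 176 * 12 = 2112

2112


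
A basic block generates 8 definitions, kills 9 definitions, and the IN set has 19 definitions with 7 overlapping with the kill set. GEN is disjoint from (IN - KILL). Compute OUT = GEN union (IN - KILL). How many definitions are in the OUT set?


IN - KILL: 19 - 7 = 12 surviving definitions
OUT = GEN + surviving = 8 + 12 = 20

20


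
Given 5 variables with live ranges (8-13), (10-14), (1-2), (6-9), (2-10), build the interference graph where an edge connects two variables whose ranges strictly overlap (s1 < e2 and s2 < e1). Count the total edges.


Check all pairs for overlapping intervals.
Two intervals (s1,e1) and (s2,e2) overlap if s1 < e2 and s2 < e1.
v0 (8-13) vs v1..v4: overlaps v1, v3, v4 -> 3
v1 (10-14) vs v2..v4: overlaps none -> 0
v2 (1-2) vs v3..v4: overlaps none -> 0
v3 (6-9) vs v4: overlaps v4 -> 1
Total overlapping pairs = 3 + 0 + 0 + 1 = 4

4


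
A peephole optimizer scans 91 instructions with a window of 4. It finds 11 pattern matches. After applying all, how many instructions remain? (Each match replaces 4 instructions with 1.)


Each match removes 3 instructions.
Total removed = 11 * 3 = 33
Remaining = 91 - 33 = 58

58


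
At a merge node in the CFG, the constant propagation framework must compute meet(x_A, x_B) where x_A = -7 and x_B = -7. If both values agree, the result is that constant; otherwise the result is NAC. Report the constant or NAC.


Meet operation: if both paths give the same constant, result is that constant; if they differ, result is NAC (not-a-constant).
Path A: -7, Path B: -7 -> equal
Result: constant -> -7

-7


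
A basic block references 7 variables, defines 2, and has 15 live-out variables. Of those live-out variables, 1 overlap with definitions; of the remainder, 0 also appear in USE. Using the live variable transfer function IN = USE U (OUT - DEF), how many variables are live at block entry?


OUT - DEF: 15 - 1 = 14
|IN| = |USE| + |OUT - DEF| - |USE ∩ (OUT - DEF)| = 7 + 14 - 0 = 21

21


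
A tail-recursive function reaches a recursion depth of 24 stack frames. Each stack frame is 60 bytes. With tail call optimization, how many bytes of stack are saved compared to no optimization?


Without TCO: 24 * 60 = 1440 bytes
With TCO: reuse 1 frame = 60 bytes
Savings = 1440 - 60 = 1380

1380


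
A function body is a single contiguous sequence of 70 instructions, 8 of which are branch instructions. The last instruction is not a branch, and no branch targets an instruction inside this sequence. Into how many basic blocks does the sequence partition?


With no in-sequence branch targets, the leaders are the first instruction plus the instruction after each branch.
Number of basic blocks = branches + 1
= 8 + 1 = 9

9


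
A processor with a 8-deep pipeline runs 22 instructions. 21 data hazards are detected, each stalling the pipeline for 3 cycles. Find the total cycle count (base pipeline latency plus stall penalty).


Base cycles = 8 + 22 - 1 = 29
Total stalls = 21 * 3 = 63
Total = 29 + 63 = 92

92


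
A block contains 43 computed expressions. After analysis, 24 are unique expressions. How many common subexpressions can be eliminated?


CSE count = total expressions - unique expressions
= 43 - 24 = 19

19


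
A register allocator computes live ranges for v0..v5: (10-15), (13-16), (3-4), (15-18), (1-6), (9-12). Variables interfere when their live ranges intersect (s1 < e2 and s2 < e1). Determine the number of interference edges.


Check all pairs for overlapping intervals.
Two intervals (s1,e1) and (s2,e2) overlap if s1 < e2 and s2 < e1.
v0 (10-15) vs v1..v5: overlaps v1, v5 -> 2
v1 (13-16) vs v2..v5: overlaps v3 -> 1
v2 (3-4) vs v3..v5: overlaps v4 -> 1
v3 (15-18) vs v4..v5: overlaps none -> 0
v4 (1-6) vs v5: overlaps none -> 0
Total overlapping pairs = 2 + 1 + 1 + 0 + 0 = 4

4


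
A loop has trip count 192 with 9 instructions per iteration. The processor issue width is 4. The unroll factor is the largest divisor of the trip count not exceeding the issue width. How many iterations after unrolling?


Largest divisor of 192 <= 4 is 4
New iterations = 192 / 4 = 48

48


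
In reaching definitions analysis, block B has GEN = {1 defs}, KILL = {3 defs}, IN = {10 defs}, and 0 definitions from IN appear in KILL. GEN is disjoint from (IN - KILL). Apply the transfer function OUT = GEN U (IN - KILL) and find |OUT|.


IN - KILL: 10 - 0 = 10 surviving definitions
OUT = GEN + surviving = 1 + 10 = 11

11


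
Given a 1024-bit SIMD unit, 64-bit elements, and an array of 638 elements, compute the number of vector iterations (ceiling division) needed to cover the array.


Width = 1024 / 64 = 16 elements per vector op
Iterations = ceil(638 / 16) = 40

40


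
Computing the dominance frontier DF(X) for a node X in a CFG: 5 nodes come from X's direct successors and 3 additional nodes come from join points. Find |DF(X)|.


DF(X) = direct successor contributions + join point contributions
= 5 + 3 = 8

8


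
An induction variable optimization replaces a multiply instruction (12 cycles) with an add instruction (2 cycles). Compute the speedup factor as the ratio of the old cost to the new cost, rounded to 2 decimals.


Ratio = mult_cost / add_cost = 12 / 2 = 6.0

6.0


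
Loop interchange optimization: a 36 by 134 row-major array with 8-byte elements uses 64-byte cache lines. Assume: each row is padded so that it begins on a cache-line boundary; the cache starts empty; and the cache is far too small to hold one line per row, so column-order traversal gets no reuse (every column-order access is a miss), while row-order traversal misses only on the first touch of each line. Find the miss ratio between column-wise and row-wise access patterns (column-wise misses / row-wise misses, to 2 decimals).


Each row occupies 134 * 8 = 1072 bytes and starts on a line boundary, so it spans ceil(1072 / 64) = 17 cache lines.
Row-major traversal misses (one per line touched): 36 * ceil(134 * 8 / 64) = 612
Column-major traversal misses (no reuse, every access misses): 36 * 134 = 4824
Ratio = 4824 / 612 = 7.88

7.88


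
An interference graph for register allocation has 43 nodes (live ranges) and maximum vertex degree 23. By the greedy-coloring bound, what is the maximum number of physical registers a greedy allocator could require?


Greedy coloring never needs more than (max_degree + 1) colors: when coloring a vertex, at most max_degree neighbors are already colored.
Upper bound = 23 + 1 = 24

24


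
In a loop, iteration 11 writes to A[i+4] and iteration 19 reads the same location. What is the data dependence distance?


Distance = read iteration - write iteration
= 19 - 11 = 8

8


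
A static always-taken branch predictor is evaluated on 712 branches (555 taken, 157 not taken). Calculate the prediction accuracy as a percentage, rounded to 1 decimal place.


Predictor: always-taken
Correct predictions = 555
Accuracy = 555 / 712 * 100 = 77.9%

77.9


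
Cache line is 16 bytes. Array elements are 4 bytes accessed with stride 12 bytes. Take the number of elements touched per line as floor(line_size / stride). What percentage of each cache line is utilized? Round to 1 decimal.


Elements per cache line = floor(16 / 12) = 1
Bytes used = 1 * 4 = 4
Utilization = 4 / 16 * 100 = 25.0%

25.0


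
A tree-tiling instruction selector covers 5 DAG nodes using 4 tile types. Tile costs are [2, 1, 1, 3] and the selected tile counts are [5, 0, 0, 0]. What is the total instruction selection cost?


Total cost = sum(count_i * cost_i)
= 5*2 + 0*1 + 0*1 + 0*3
= 10

10


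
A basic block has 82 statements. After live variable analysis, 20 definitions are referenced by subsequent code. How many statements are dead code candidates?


Dead code = total statements - live definitions
= 82 - 20 = 62

62


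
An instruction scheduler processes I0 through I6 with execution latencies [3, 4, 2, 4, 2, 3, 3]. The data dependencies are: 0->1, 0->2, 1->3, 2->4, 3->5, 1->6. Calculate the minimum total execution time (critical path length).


Compute longest path through dependency graph: dist(Ik) = max over predecessors of dist + latency(Ik).
dist(I0) = latency 3 = 3
dist(I1) = dist(I0) + 4 = 3 + 4 = 7
dist(I2) = dist(I0) + 2 = 3 + 2 = 5
dist(I3) = dist(I1) + 4 = 7 + 4 = 11
dist(I4) = dist(I2) + 2 = 5 + 2 = 7
dist(I5) = dist(I3) + 3 = 11 + 3 = 14
dist(I6) = dist(I1) + 3 = 7 + 3 = 10
Critical path = max dist = 14

14
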